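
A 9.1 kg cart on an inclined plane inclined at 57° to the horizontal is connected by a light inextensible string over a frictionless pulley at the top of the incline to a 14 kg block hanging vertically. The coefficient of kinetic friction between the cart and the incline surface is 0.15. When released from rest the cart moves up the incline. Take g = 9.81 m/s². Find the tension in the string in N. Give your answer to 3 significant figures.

104 N

For the cart on the incline: the weight component along the slope is m₁g sin 57° = 9.1 × 9.81 × 0.8387 = 74.872 N and the normal force is N = m₁g cos 57° = 48.620 N.
Kinetic friction opposes the cart's motion up the incline: f = μN = 0.15 × 48.620 = 7.293 N acting down the slope.
Newton's second law for the cart (up-slope positive): T − 74.872 − 7.293 = 9.1 a. For the hanging block (downward positive): 14 × 9.81 − T = 14 a.
Adding the two equations eliminates T: 55.175 = 23.1 a, so a = 2.3885 m/s².
Then from the hanging block's equation, T = 14 × (9.81 − 2.3885) = 103.901 N.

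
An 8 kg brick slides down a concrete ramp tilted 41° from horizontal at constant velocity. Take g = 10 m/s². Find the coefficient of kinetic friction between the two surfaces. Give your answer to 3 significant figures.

0.869

At constant velocity the net force along the incline is zero: mg sin 41° = μ mg cos 41°.
So μ = tan 41° = 0.6561 / 0.7547 = 0.8694.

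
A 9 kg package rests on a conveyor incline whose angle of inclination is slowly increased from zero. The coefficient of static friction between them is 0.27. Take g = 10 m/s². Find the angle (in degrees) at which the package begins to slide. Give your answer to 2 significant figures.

15°

At the threshold of sliding, static friction is at its maximum μ_s N and exactly balances the weight component along the incline: mg sin θ = μ_s mg cos θ.
Hence tan θ = μ_s = 0.27, so θ = arctan(0.27) = 15.1096°.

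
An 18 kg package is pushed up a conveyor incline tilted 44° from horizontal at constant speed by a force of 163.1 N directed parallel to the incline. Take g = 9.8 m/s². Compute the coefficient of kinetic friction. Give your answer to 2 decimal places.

0.32

At constant speed ΣF = 0 along the incline. The applied 163.1 N acts up the slope; the weight component mg sin 44° = 122.538 N and kinetic friction μN both act down the slope.
So 163.1 = 122.538 + μ × 126.892, giving μ = (163.1 − 122.538) / 126.892 = 0.3197.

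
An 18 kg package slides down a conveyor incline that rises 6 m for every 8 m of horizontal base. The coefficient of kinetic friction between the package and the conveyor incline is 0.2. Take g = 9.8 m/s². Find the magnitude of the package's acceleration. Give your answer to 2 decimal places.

4.31 m/s²

Resolving the weight along the incline: the component pulling the package down the slope is mg sin 36.87° = 18 × 9.8 × 0.6000 = 105.840 N, and the normal force is N = mg cos 36.87° = 18 × 9.8 × 0.8000 = 141.120 N.
Kinetic friction acts up the slope with magnitude f = μN = 0.2 × 141.120 = 28.224 N.
Net force along the incline is 105.840 − 28.224 = 77.616 N, so a = 77.616 / 18 = 4.3120 m/s².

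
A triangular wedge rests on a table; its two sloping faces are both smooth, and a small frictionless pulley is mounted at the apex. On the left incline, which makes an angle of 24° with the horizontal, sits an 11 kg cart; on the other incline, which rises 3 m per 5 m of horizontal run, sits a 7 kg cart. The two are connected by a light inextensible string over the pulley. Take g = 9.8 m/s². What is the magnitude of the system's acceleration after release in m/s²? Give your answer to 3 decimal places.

0.475 m/s²

Resolve each weight along its own incline: the 11 kg mass has component 11 × 9.8 × sin 24° = 43.846 N down its slope, and the 7 kg mass has 7 × 9.8 × sin 30.96° = 35.294 N down its slope.
The 11 kg side's 43.846 N exceeds the other side's 35.294 N, so that mass slides down and the 7 kg mass slides up. Taking that direction as positive, Newton's second law for the whole system gives 43.846 − 35.294 = (11 + 7) a, so a = 8.552 / 18 = 0.4751 m/s².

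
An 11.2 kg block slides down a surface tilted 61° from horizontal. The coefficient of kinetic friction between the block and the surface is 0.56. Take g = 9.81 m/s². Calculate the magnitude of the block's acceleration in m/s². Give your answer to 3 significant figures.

Resolving the weight along the incline: the component pulling the block down the slope is mg sin 61° = 11.2 × 9.81 × 0.8746 = 96.094 N, and the normal force is N = mg cos 61° = 11.2 × 9.81 × 0.4848 = 53.266 N.
Kinetic friction acts up the slope with magnitude f = μN = 0.56 × 53.266 = 29.829 N.
Net force along the incline is 96.094 − 29.829 = 66.265 N, so a = 66.265 / 11.2 = 5.9165 m/s².

5.92 m/s²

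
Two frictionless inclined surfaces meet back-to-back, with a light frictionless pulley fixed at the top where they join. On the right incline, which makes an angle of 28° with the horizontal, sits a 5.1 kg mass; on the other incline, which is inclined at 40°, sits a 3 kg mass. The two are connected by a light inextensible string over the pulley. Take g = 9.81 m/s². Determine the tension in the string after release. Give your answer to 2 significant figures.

21 N

Resolve each weight along its own incline: the 5.1 kg mass has component 5.1 × 9.81 × sin 28° = 23.488 N down its slope, and the 3 kg mass has 3 × 9.81 × sin 40° = 18.917 N down its slope.
The 5.1 kg side's 23.488 N exceeds the other side's 18.917 N, so that mass slides down and the 3 kg mass slides up. Taking that direction as positive, Newton's second law for the whole system gives 23.488 − 18.917 = (5.1 + 3) a, so a = 4.571 / 8.1 = 0.5643 m/s².
For the 3 kg mass (up-slope positive): T − 18.917 = 3 × 0.5643, so T = 20.610 N.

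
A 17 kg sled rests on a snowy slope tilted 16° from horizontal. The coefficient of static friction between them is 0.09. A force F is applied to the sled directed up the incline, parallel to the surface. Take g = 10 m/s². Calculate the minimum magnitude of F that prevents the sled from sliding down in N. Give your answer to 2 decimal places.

32.15 N

The normal force is N = mg cos 16° = 163.414 N. With F at its minimum the sled is on the verge of sliding down, so static friction is at its maximum μ_s N = 0.09 × 163.414 = 14.707 N and acts up the slope.
Equilibrium along the incline: F + μ_s N = mg sin 16°, so F = 46.858 − 14.707 = 32.151 N.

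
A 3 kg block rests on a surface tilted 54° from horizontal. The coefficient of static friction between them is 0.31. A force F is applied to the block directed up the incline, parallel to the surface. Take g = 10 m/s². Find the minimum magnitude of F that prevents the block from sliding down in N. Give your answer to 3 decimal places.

18.804 N

The normal force is N = mg cos 54° = 17.634 N. With F at its minimum the block is on the verge of sliding down, so static friction is at its maximum μ_s N = 0.31 × 17.634 = 5.467 N and acts up the slope.
Equilibrium along the incline: F + μ_s N = mg sin 54°, so F = 24.271 − 5.467 = 18.804 N.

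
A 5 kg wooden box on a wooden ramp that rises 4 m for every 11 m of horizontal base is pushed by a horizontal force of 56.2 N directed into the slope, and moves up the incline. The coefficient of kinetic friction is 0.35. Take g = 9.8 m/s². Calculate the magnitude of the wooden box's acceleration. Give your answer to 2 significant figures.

2.6 m/s²

The horizontal push has components F cos 19.98° = 56.2 × 0.9398 = 52.817 N up the incline and F sin 19.98° = 56.2 × 0.3417 = 19.204 N pressing into the surface.
The normal force is therefore N = mg cos 19.98° + F sin 19.98° = 46.050 + 19.204 = 65.254 N, and kinetic friction down the slope is μN = 0.35 × 65.254 = 22.839 N.
Along the incline: F cos 19.98° − mg sin 19.98° − μN = ma, so 52.817 − 16.743 − 22.839 = 5 a, giving a = 2.6470 m/s².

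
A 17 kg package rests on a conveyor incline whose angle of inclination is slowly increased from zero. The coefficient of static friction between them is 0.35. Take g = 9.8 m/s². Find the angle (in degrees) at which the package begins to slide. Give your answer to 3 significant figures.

19.3°

At the threshold of sliding, static friction is at its maximum μ_s N and exactly balances the weight component along the incline: mg sin θ = μ_s mg cos θ.
Hence tan θ = μ_s = 0.35, so θ = arctan(0.35) = 19.2900°.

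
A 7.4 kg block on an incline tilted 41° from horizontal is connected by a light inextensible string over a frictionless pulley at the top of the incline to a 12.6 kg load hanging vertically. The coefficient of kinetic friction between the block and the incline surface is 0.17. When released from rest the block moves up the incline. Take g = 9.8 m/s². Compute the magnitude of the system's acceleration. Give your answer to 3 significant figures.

3.33 m/s²

For the block on the incline: the weight component along the slope is m₁g sin 41° = 7.4 × 9.8 × 0.6561 = 47.580 N and the normal force is N = m₁g cos 41° = 54.732 N.
Kinetic friction opposes the block's motion up the incline: f = μN = 0.17 × 54.732 = 9.304 N acting down the slope.
Newton's second law for the block (up-slope positive): T − 47.580 − 9.304 = 7.4 a. For the hanging load (downward positive): 12.6 × 9.8 − T = 12.6 a.
Adding the two equations eliminates T: 66.596 = 20 a, so a = 3.3298 m/s².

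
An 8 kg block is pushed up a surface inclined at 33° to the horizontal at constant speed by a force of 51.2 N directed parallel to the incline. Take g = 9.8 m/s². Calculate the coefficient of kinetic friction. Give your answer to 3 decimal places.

At constant speed ΣF = 0 along the incline. The applied 51.2 N acts up the slope; the weight component mg sin 33° = 42.700 N and kinetic friction μN both act down the slope.
So 51.2 = 42.700 + μ × 65.752, giving μ = (51.2 − 42.700) / 65.752 = 0.1293.

0.129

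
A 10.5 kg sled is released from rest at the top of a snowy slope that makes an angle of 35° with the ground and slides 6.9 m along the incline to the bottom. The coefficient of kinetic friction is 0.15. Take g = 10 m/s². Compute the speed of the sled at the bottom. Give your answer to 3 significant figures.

The weight component along the incline is mg sin 35° = 60.226 N and the normal force is N = mg cos 35° = 86.011 N.
Friction up the slope is f = μN = 0.15 × 86.011 = 12.902 N, so the net downslope force is 60.226 − 12.902 = 47.324 N and a = 47.324 / 10.5 = 4.5070 m/s².
Starting from rest over a distance of 6.9 m, v² = 2aL = 2 × 4.5070 × 6.9 = 62.1966, so v = 7.8865 m/s.

7.89 m/s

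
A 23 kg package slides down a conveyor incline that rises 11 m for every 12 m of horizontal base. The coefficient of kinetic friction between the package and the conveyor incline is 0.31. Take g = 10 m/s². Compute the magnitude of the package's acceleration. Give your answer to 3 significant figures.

4.47 m/s²

Resolving the weight along the incline: the component pulling the package down the slope is mg sin 42.51° = 23 × 10 × 0.6757 = 155.411 N, and the normal force is N = mg cos 42.51° = 23 × 10 × 0.7372 = 169.556 N.
Kinetic friction acts up the slope with magnitude f = μN = 0.31 × 169.556 = 52.562 N.
Net force along the incline is 155.411 − 52.562 = 102.849 N, so a = 102.849 / 23 = 4.4717 m/s².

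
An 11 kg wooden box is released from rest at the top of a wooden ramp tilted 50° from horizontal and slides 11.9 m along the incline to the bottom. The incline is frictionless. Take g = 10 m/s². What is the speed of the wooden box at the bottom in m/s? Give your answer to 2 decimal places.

13.50 m/s

The weight component along the incline is mg sin 50° = 84.265 N and the normal force is N = mg cos 50° = 70.707 N.
With no friction, a = g sin 50° = 7.6604 m/s².
Starting from rest over a distance of 11.9 m, v² = 2aL = 2 × 7.6604 × 11.9 = 182.3175, so v = 13.5025 m/s.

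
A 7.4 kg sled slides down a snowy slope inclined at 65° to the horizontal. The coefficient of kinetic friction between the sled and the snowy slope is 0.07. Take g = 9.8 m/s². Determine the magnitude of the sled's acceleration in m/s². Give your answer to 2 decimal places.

8.59 m/s²

Resolving the weight along the incline: the component pulling the sled down the slope is mg sin 65° = 7.4 × 9.8 × 0.9063 = 65.725 N, and the normal force is N = mg cos 65° = 7.4 × 9.8 × 0.4226 = 30.647 N.
Kinetic friction acts up the slope with magnitude f = μN = 0.07 × 30.647 = 2.145 N.
Net force along the incline is 65.725 − 2.145 = 63.580 N, so a = 63.580 / 7.4 = 8.5919 m/s².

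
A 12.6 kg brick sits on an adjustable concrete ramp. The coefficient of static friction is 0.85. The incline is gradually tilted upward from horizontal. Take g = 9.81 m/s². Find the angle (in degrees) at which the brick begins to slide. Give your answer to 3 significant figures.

40.4°

At the threshold of sliding, static friction is at its maximum μ_s N and exactly balances the weight component along the incline: mg sin θ = μ_s mg cos θ.
Hence tan θ = μ_s = 0.85, so θ = arctan(0.85) = 40.3645°.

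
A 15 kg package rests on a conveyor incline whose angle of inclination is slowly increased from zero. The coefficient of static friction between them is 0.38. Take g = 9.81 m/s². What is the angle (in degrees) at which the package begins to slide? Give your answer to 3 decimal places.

At the threshold of sliding, static friction is at its maximum μ_s N and exactly balances the weight component along the incline: mg sin θ = μ_s mg cos θ.
Hence tan θ = μ_s = 0.38, so θ = arctan(0.38) = 20.8068°.

20.807°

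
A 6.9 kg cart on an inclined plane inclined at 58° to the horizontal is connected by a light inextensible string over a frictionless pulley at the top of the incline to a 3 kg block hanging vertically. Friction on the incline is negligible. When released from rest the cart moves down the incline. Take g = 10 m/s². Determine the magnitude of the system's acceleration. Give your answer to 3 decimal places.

2.880 m/s²

For the cart on the incline: the weight component along the slope is m₁g sin 58° = 6.9 × 10 × 0.8480 = 58.512 N and the normal force is N = m₁g cos 58° = 36.564 N.
Newton's second law for the cart (down-slope positive): 58.512 − T = 6.9 a. For the hanging block (upward positive): T − 3 × 10 = 3 a.
Adding the two equations eliminates T: 28.512 = 9.9 a, so a = 2.8800 m/s².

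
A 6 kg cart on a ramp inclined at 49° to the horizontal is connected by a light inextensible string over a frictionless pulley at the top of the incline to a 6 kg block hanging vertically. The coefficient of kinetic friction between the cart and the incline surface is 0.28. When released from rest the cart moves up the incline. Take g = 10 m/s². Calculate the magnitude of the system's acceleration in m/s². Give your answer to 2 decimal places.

For the cart on the incline: the weight component along the slope is m₁g sin 49° = 6 × 10 × 0.7547 = 45.282 N and the normal force is N = m₁g cos 49° = 39.364 N.
Kinetic friction opposes the cart's motion up the incline: f = μN = 0.28 × 39.364 = 11.022 N acting down the slope.
Newton's second law for the cart (up-slope positive): T − 45.282 − 11.022 = 6 a. For the hanging block (downward positive): 6 × 10 − T = 6 a.
Adding the two equations eliminates T: 3.696 = 12 a, so a = 0.3080 m/s².

0.31 m/s²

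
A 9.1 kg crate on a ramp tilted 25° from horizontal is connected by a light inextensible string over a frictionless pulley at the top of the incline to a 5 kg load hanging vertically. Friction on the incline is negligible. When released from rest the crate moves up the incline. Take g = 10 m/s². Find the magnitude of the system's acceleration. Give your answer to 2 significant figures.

For the crate on the incline: the weight component along the slope is m₁g sin 25° = 9.1 × 10 × 0.4226 = 38.457 N and the normal force is N = m₁g cos 25° = 82.474 N.
Newton's second law for the crate (up-slope positive): T − 38.457 = 9.1 a. For the hanging load (downward positive): 5 × 10 − T = 5 a.
Adding the two equations eliminates T: 11.543 = 14.1 a, so a = 0.8187 m/s².

0.82 m/s²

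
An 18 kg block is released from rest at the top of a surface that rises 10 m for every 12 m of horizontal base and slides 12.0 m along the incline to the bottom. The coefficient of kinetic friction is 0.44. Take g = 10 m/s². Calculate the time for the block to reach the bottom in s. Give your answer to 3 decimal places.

The weight component along the incline is mg sin 39.81° = 115.233 N and the normal force is N = mg cos 39.81° = 138.280 N.
Friction up the slope is f = μN = 0.44 × 138.280 = 60.843 N, so the net downslope force is 115.233 − 60.843 = 54.390 N and a = 54.390 / 18 = 3.0217 m/s².
Starting from rest, L = ½at², so t = √(2L/a) = √(2 × 12.0 / 3.0217) = 2.8183 s.

2.818 s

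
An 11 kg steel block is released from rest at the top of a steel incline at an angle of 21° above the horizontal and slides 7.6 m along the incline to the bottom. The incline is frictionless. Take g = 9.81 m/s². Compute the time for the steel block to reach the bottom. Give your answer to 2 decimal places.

2.08 s

The weight component along the incline is mg sin 21° = 38.671 N and the normal force is N = mg cos 21° = 100.743 N.
With no friction, a = g sin 21° = 3.5156 m/s².
Starting from rest, L = ½at², so t = √(2L/a) = √(2 × 7.6 / 3.5156) = 2.0793 s.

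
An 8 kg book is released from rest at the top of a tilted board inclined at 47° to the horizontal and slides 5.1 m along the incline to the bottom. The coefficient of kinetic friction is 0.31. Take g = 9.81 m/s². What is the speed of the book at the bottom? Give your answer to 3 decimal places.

The weight component along the incline is mg sin 47° = 57.397 N and the normal force is N = mg cos 47° = 53.523 N.
Friction up the slope is f = μN = 0.31 × 53.523 = 16.592 N, so the net downslope force is 57.397 − 16.592 = 40.805 N and a = 40.805 / 8 = 5.1006 m/s².
Starting from rest over a distance of 5.1 m, v² = 2aL = 2 × 5.1006 × 5.1 = 52.0261, so v = 7.2129 m/s.

7.213 m/s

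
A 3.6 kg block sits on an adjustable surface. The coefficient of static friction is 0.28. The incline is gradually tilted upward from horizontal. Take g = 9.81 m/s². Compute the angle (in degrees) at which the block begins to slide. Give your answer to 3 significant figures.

At the threshold of sliding, static friction is at its maximum μ_s N and exactly balances the weight component along the incline: mg sin θ = μ_s mg cos θ.
Hence tan θ = μ_s = 0.28, so θ = arctan(0.28) = 15.6422°.

15.6°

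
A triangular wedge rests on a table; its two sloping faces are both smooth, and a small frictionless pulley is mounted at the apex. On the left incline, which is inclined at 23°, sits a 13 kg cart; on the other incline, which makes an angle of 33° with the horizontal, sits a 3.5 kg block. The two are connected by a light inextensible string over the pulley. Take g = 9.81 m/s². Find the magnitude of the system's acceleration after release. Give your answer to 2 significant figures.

1.9 m/s²

Resolve each weight along its own incline: the 13 kg mass has component 13 × 9.81 × sin 23° = 49.830 N down its slope, and the 3.5 kg mass has 3.5 × 9.81 × sin 33° = 18.700 N down its slope.
The 13 kg side's 49.830 N exceeds the other side's 18.700 N, so that mass slides down and the 3.5 kg mass slides up. Taking that direction as positive, Newton's second law for the whole system gives 49.830 − 18.700 = (13 + 3.5) a, so a = 31.130 / 16.5 = 1.8867 m/s².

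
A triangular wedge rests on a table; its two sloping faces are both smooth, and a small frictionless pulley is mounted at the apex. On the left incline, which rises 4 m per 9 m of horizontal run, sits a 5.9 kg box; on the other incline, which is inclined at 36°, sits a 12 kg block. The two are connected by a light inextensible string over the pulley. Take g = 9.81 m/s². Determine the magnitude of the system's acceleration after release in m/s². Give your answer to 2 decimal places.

Resolve each weight along its own incline: the 5.9 kg mass has component 5.9 × 9.81 × sin 23.96° = 23.507 N down its slope, and the 12 kg mass has 12 × 9.81 × sin 36° = 69.194 N down its slope.
The 12 kg side's 69.194 N exceeds the other side's 23.507 N, so that mass slides down and the 5.9 kg mass slides up. Taking that direction as positive, Newton's second law for the whole system gives 69.194 − 23.507 = (5.9 + 12) a, so a = 45.687 / 17.9 = 2.5523 m/s².

2.55 m/s²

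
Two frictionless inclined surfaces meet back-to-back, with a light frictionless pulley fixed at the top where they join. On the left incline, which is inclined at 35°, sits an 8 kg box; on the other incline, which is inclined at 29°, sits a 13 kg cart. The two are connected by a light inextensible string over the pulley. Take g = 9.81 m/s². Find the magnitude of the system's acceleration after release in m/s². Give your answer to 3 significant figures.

Resolve each weight along its own incline: the 8 kg mass has component 8 × 9.81 × sin 35° = 45.014 N down its slope, and the 13 kg mass has 13 × 9.81 × sin 29° = 61.828 N down its slope.
The 13 kg side's 61.828 N exceeds the other side's 45.014 N, so that mass slides down and the 8 kg mass slides up. Taking that direction as positive, Newton's second law for the whole system gives 61.828 − 45.014 = (8 + 13) a, so a = 16.814 / 21 = 0.8007 m/s².

0.801 m/s²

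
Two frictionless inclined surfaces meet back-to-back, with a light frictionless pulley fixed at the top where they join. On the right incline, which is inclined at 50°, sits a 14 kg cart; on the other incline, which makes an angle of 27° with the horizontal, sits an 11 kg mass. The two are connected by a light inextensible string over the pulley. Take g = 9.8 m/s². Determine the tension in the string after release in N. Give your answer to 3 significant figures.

Resolve each weight along its own incline: the 14 kg mass has component 14 × 9.8 × sin 50° = 105.101 N down its slope, and the 11 kg mass has 11 × 9.8 × sin 27° = 48.940 N down its slope.
The 14 kg side's 105.101 N exceeds the other side's 48.940 N, so that mass slides down and the 11 kg mass slides up. Taking that direction as positive, Newton's second law for the whole system gives 105.101 − 48.940 = (14 + 11) a, so a = 56.161 / 25 = 2.2464 m/s².
For the 11 kg mass (up-slope positive): T − 48.940 = 11 × 2.2464, so T = 73.650 N.

73.7 N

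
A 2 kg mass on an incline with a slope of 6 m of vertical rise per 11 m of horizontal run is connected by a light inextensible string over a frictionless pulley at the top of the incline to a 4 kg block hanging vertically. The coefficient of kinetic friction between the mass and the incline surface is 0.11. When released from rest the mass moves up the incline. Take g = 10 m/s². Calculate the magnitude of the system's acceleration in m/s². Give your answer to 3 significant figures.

4.75 m/s²

For the mass on the incline: the weight component along the slope is m₁g sin 28.61° = 2 × 10 × 0.4789 = 9.578 N and the normal force is N = m₁g cos 28.61° = 17.558 N.
Kinetic friction opposes the mass's motion up the incline: f = μN = 0.11 × 17.558 = 1.931 N acting down the slope.
Newton's second law for the mass (up-slope positive): T − 9.578 − 1.931 = 2 a. For the hanging block (downward positive): 4 × 10 − T = 4 a.
Adding the two equations eliminates T: 28.491 = 6 a, so a = 4.7485 m/s².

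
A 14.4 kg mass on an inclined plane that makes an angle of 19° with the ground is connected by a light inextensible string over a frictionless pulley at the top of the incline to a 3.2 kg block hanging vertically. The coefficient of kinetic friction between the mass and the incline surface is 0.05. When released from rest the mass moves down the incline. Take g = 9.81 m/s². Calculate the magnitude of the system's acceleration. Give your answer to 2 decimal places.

For the mass on the incline: the weight component along the slope is m₁g sin 19° = 14.4 × 9.81 × 0.3256 = 45.996 N and the normal force is N = m₁g cos 19° = 133.568 N.
Kinetic friction opposes the mass's motion down the incline: f = μN = 0.05 × 133.568 = 6.678 N acting up the slope.
Newton's second law for the mass (down-slope positive): 45.996 − 6.678 − T = 14.4 a. For the hanging block (upward positive): T − 3.2 × 9.81 = 3.2 a.
Adding the two equations eliminates T: 7.926 = 17.6 a, so a = 0.4503 m/s².

0.45 m/s²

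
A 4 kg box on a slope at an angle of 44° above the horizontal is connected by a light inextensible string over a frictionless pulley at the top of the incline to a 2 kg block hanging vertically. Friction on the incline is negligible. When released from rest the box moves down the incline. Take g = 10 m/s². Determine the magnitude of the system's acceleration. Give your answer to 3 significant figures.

For the box on the incline: the weight component along the slope is m₁g sin 44° = 4 × 10 × 0.6947 = 27.788 N and the normal force is N = m₁g cos 44° = 28.774 N.
Newton's second law for the box (down-slope positive): 27.788 − T = 4 a. For the hanging block (upward positive): T − 2 × 10 = 2 a.
Adding the two equations eliminates T: 7.788 = 6 a, so a = 1.2980 m/s².

1.30 m/s²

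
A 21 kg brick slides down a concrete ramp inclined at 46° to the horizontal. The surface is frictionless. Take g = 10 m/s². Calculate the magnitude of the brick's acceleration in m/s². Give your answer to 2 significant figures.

Resolving the weight along the incline: the component pulling the brick down the slope is mg sin 46° = 21 × 10 × 0.7193 = 151.053 N, and the normal force is N = mg cos 46° = 21 × 10 × 0.6947 = 145.887 N.
With no friction the net force along the incline is 151.053 N, so a = g sin 46° = 151.053 / 21 = 7.1930 m/s².

7.2 m/s²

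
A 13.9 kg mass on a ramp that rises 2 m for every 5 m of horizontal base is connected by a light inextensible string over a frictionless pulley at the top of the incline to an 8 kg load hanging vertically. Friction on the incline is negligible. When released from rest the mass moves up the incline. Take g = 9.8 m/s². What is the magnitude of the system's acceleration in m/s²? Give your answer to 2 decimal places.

1.27 m/s²

For the mass on the incline: the weight component along the slope is m₁g sin 21.80° = 13.9 × 9.8 × 0.3714 = 50.592 N and the normal force is N = m₁g cos 21.80° = 126.477 N.
Newton's second law for the mass (up-slope positive): T − 50.592 = 13.9 a. For the hanging load (downward positive): 8 × 9.8 − T = 8 a.
Adding the two equations eliminates T: 27.808 = 21.9 a, so a = 1.2698 m/s².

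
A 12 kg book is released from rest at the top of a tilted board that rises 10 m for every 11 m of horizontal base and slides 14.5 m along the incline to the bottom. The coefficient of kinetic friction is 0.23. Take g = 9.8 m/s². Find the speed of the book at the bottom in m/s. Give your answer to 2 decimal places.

The weight component along the incline is mg sin 42.27° = 79.106 N and the normal force is N = mg cos 42.27° = 87.017 N.
Friction up the slope is f = μN = 0.23 × 87.017 = 20.014 N, so the net downslope force is 79.106 − 20.014 = 59.092 N and a = 59.092 / 12 = 4.9243 m/s².
Starting from rest over a distance of 14.5 m, v² = 2aL = 2 × 4.9243 × 14.5 = 142.8047, so v = 11.9501 m/s.

11.95 m/s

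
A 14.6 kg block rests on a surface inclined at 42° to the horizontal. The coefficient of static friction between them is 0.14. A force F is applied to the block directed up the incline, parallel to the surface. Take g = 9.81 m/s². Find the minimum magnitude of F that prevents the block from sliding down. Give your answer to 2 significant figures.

81 N

The normal force is N = mg cos 42° = 106.438 N. With F at its minimum the block is on the verge of sliding down, so static friction is at its maximum μ_s N = 0.14 × 106.438 = 14.901 N and acts up the slope.
Equilibrium along the incline: F + μ_s N = mg sin 42°, so F = 95.837 − 14.901 = 80.936 N.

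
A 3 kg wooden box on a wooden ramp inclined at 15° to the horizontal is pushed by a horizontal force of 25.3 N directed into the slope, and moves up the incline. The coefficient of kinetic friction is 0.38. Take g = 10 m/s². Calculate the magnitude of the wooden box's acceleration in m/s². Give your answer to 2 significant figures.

1.1 m/s²

The horizontal push has components F cos 15° = 25.3 × 0.9659 = 24.437 N up the incline and F sin 15° = 25.3 × 0.2588 = 6.548 N pressing into the surface.
The normal force is therefore N = mg cos 15° + F sin 15° = 28.977 + 6.548 = 35.525 N, and kinetic friction down the slope is μN = 0.38 × 35.525 = 13.499 N.
Along the incline: F cos 15° − mg sin 15° − μN = ma, so 24.437 − 7.764 − 13.499 = 3 a, giving a = 1.0580 m/s².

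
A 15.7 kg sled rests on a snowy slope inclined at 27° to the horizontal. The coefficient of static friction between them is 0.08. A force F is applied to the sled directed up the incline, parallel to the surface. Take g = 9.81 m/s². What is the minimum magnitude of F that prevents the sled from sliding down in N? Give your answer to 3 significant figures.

58.9 N

The normal force is N = mg cos 27° = 137.230 N. With F at its minimum the sled is on the verge of sliding down, so static friction is at its maximum μ_s N = 0.08 × 137.230 = 10.978 N and acts up the slope.
Equilibrium along the incline: F + μ_s N = mg sin 27°, so F = 69.922 − 10.978 = 58.944 N.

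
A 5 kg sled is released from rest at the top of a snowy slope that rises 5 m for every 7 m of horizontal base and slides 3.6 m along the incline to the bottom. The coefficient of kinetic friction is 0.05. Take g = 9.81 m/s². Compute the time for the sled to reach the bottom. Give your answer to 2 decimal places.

The weight component along the incline is mg sin 35.54° = 28.510 N and the normal force is N = mg cos 35.54° = 39.914 N.
Friction up the slope is f = μN = 0.05 × 39.914 = 1.996 N, so the net downslope force is 28.510 − 1.996 = 26.514 N and a = 26.514 / 5 = 5.3028 m/s².
Starting from rest, L = ½at², so t = √(2L/a) = √(2 × 3.6 / 5.3028) = 1.1652 s.

1.17 s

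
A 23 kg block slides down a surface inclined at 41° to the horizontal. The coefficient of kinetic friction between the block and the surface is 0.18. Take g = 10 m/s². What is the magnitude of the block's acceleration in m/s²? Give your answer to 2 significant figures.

Resolving the weight along the incline: the component pulling the block down the slope is mg sin 41° = 23 × 10 × 0.6561 = 150.903 N, and the normal force is N = mg cos 41° = 23 × 10 × 0.7547 = 173.581 N.
Kinetic friction acts up the slope with magnitude f = μN = 0.18 × 173.581 = 31.245 N.
Net force along the incline is 150.903 − 31.245 = 119.658 N, so a = 119.658 / 23 = 5.2025 m/s².

5.2 m/s²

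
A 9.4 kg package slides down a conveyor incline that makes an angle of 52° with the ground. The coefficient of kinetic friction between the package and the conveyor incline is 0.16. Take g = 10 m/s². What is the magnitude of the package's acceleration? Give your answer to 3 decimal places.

6.895 m/s²

Resolving the weight along the incline: the component pulling the package down the slope is mg sin 52° = 9.4 × 10 × 0.7880 = 74.072 N, and the normal force is N = mg cos 52° = 9.4 × 10 × 0.6157 = 57.876 N.
Kinetic friction acts up the slope with magnitude f = μN = 0.16 × 57.876 = 9.260 N.
Net force along the incline is 74.072 − 9.260 = 64.812 N, so a = 64.812 / 9.4 = 6.8949 m/s².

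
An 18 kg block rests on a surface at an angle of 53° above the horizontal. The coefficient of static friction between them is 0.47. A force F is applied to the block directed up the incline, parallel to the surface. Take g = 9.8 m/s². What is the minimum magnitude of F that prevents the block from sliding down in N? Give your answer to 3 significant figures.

The normal force is N = mg cos 53° = 106.160 N. With F at its minimum the block is on the verge of sliding down, so static friction is at its maximum μ_s N = 0.47 × 106.160 = 49.895 N and acts up the slope.
Equilibrium along the incline: F + μ_s N = mg sin 53°, so F = 140.879 − 49.895 = 90.984 N.

91.0 N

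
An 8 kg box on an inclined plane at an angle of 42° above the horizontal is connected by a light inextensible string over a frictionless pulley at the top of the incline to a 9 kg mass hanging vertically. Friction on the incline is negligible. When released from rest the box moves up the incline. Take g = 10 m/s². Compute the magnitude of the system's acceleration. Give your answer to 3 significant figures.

For the box on the incline: the weight component along the slope is m₁g sin 42° = 8 × 10 × 0.6691 = 53.528 N and the normal force is N = m₁g cos 42° = 59.452 N.
Newton's second law for the box (up-slope positive): T − 53.528 = 8 a. For the hanging mass (downward positive): 9 × 10 − T = 9 a.
Adding the two equations eliminates T: 36.472 = 17 a, so a = 2.1454 m/s².

2.15 m/s²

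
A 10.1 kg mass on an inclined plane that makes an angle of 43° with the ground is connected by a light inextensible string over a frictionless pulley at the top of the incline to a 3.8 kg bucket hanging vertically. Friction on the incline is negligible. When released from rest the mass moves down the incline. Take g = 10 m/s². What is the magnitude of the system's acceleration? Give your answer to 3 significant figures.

2.22 m/s²

For the mass on the incline: the weight component along the slope is m₁g sin 43° = 10.1 × 10 × 0.6820 = 68.882 N and the normal force is N = m₁g cos 43° = 73.867 N.
Newton's second law for the mass (down-slope positive): 68.882 − T = 10.1 a. For the hanging bucket (upward positive): T − 3.8 × 10 = 3.8 a.
Adding the two equations eliminates T: 30.882 = 13.9 a, so a = 2.2217 m/s².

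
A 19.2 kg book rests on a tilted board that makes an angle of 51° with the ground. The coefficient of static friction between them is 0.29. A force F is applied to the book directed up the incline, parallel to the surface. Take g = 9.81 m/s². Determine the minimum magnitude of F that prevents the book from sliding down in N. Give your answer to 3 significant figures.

The normal force is N = mg cos 51° = 118.534 N. With F at its minimum the book is on the verge of sliding down, so static friction is at its maximum μ_s N = 0.29 × 118.534 = 34.375 N and acts up the slope.
Equilibrium along the incline: F + μ_s N = mg sin 51°, so F = 146.377 − 34.375 = 112.002 N.

112 N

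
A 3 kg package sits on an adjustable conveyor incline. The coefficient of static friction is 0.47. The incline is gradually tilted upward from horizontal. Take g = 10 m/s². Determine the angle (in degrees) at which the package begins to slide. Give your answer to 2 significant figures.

At the threshold of sliding, static friction is at its maximum μ_s N and exactly balances the weight component along the incline: mg sin θ = μ_s mg cos θ.
Hence tan θ = μ_s = 0.47, so θ = arctan(0.47) = 25.1735°.

25°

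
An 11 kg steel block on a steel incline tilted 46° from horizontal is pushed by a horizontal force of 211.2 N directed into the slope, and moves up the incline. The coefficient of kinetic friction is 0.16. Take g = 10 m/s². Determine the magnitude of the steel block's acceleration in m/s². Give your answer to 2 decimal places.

The horizontal push has components F cos 46° = 211.2 × 0.6947 = 146.721 N up the incline and F sin 46° = 211.2 × 0.7193 = 151.916 N pressing into the surface.
The normal force is therefore N = mg cos 46° + F sin 46° = 76.417 + 151.916 = 228.333 N, and kinetic friction down the slope is μN = 0.16 × 228.333 = 36.533 N.
Along the incline: F cos 46° − mg sin 46° − μN = ma, so 146.721 − 79.123 − 36.533 = 11 a, giving a = 2.8241 m/s².

2.82 m/s²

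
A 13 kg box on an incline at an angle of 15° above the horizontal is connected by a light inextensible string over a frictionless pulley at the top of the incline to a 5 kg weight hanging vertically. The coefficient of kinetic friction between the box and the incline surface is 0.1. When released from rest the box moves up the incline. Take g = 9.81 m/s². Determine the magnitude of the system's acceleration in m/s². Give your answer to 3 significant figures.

For the box on the incline: the weight component along the slope is m₁g sin 15° = 13 × 9.81 × 0.2588 = 33.005 N and the normal force is N = m₁g cos 15° = 123.185 N.
Kinetic friction opposes the box's motion up the incline: f = μN = 0.1 × 123.185 = 12.319 N acting down the slope.
Newton's second law for the box (up-slope positive): T − 33.005 − 12.319 = 13 a. For the hanging weight (downward positive): 5 × 9.81 − T = 5 a.
Adding the two equations eliminates T: 3.726 = 18 a, so a = 0.2070 m/s².

0.207 m/s²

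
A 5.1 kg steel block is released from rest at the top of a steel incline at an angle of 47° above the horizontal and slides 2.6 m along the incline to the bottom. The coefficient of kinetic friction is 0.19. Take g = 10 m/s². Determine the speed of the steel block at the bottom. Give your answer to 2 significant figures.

5.6 m/s

The weight component along the incline is mg sin 47° = 37.299 N and the normal force is N = mg cos 47° = 34.782 N.
Friction up the slope is f = μN = 0.19 × 34.782 = 6.609 N, so the net downslope force is 37.299 − 6.609 = 30.690 N and a = 30.690 / 5.1 = 6.0176 m/s².
Starting from rest over a distance of 2.6 m, v² = 2aL = 2 × 6.0176 × 2.6 = 31.2915, so v = 5.5939 m/s.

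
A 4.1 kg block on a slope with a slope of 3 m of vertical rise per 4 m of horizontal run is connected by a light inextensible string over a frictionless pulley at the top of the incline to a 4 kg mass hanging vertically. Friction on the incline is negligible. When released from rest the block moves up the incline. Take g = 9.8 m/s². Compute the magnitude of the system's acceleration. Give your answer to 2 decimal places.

1.86 m/s²

For the block on the incline: the weight component along the slope is m₁g sin 36.87° = 4.1 × 9.8 × 0.6000 = 24.108 N and the normal force is N = m₁g cos 36.87° = 32.144 N.
Newton's second law for the block (up-slope positive): T − 24.108 = 4.1 a. For the hanging mass (downward positive): 4 × 9.8 − T = 4 a.
Adding the two equations eliminates T: 15.092 = 8.1 a, so a = 1.8632 m/s².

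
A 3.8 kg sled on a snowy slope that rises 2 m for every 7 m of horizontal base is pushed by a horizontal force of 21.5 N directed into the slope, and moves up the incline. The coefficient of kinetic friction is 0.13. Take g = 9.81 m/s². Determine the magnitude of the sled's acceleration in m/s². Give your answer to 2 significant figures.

The horizontal push has components F cos 15.95° = 21.5 × 0.9615 = 20.672 N up the incline and F sin 15.95° = 21.5 × 0.2747 = 5.906 N pressing into the surface.
The normal force is therefore N = mg cos 15.95° + F sin 15.95° = 35.843 + 5.906 = 41.749 N, and kinetic friction down the slope is μN = 0.13 × 41.749 = 5.427 N.
Along the incline: F cos 15.95° − mg sin 15.95° − μN = ma, so 20.672 − 10.240 − 5.427 = 3.8 a, giving a = 1.3171 m/s².

1.3 m/s²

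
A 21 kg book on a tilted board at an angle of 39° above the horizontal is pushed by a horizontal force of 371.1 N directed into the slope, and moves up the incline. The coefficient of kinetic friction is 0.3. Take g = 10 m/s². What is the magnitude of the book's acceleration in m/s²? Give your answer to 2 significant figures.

The horizontal push has components F cos 39° = 371.1 × 0.7771 = 288.382 N up the incline and F sin 39° = 371.1 × 0.6293 = 233.533 N pressing into the surface.
The normal force is therefore N = mg cos 39° + F sin 39° = 163.191 + 233.533 = 396.724 N, and kinetic friction down the slope is μN = 0.3 × 396.724 = 119.017 N.
Along the incline: F cos 39° − mg sin 39° − μN = ma, so 288.382 − 132.153 − 119.017 = 21 a, giving a = 1.7720 m/s².

1.8 m/s²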